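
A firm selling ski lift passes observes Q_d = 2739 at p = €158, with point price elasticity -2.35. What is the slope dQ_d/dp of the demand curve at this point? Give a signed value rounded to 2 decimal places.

-40.74

Ed = (dQ_d/dp)·(p/Q_d) ⇒ dQ_d/dp = Ed·Q_d/p = (-2.35)·2739/158 = -40.7382…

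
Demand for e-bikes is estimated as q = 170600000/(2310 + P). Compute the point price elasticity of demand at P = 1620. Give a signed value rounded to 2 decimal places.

dq/dP = −170600000/(2310 + P)² = -11.0457. At P = 1620, q = 43409.7.
Ed = (dq/dP)·(P/q) = (-11.0457) × (1620/43409.7) = -0.4122…

-0.41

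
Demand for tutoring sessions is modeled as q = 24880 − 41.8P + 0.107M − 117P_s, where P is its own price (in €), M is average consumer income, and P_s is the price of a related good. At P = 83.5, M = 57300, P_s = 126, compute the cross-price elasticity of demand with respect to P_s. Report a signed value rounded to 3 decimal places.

At the given values, q = 24880 − 41.8(83.5) + 0.107(57300) − 117(126) = 12778.8.
∂q/∂P_s = -117.
E = (-117) × (126/12778.8) = -1.15362…

-1.154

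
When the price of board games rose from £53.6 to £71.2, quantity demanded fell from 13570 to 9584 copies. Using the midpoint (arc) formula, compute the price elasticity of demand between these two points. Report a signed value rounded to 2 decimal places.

%ΔQ = (9584 − 13570) / [(13570 + 9584)/2] = -3986/11577 = -0.344303…
%ΔP = (71.2 − 53.6) / [(53.6 + 71.2)/2] = 17.6/62.4 = 0.282051…
Arc Ed = %ΔQ / %ΔP = (-3986/11577) / (17.6/62.4) = -1.2207…

-1.22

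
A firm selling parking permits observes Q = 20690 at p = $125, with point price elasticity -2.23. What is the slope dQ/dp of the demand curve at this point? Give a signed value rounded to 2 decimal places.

Ed = (dQ/dp)·(p/Q) ⇒ dQ/dp = Ed·Q/p = (-2.23)·20690/125 = -369.1096

-369.11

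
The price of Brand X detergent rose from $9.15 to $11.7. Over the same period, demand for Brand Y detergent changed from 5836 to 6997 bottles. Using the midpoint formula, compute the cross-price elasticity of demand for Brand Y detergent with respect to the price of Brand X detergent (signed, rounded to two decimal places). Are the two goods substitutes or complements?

0.74; substitutes

%ΔQ_{Brand Y detergent} = (6997 − 5836)/avg = 1161/6416.5 = 0.180939…
%ΔP_{Brand X detergent} = (11.7 − 9.15)/avg = 2.55/10.425 = 0.244604…
E_cross = (1161/6416.5) / (2.55/10.425) = 0.7397…
E_cross > 0 ⇒ the goods are substitutes.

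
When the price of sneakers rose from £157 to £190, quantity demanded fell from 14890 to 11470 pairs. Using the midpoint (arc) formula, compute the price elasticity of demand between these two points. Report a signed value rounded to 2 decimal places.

-1.36

%ΔQ = (11470 − 14890) / [(14890 + 11470)/2] = -3420/13180 = -0.259484…
%ΔP = (190 − 157) / [(157 + 190)/2] = 33/173.5 = 0.190201…
Arc Ed = %ΔQ / %ΔP = (-3420/13180) / (33/173.5) = -1.3642…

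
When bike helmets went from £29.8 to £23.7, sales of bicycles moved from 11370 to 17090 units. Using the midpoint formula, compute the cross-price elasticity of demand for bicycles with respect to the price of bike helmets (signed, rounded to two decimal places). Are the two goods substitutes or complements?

%ΔQ_{bicycles} = (17090 − 11370)/avg = 5720/14230 = 0.401967…
%ΔP_{bike helmets} = (23.7 − 29.8)/avg = -6.1/26.75 = -0.228037…
E_cross = (5720/14230) / (-6.1/26.75) = -1.7627…
E_cross < 0 ⇒ the goods are complements.

-1.76; complements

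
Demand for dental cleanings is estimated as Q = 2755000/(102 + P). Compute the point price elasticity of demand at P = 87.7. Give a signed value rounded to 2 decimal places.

dQ/dP = −2755000/(102 + P)² = -76.5574. At P = 87.7, Q = 14522.9.
Ed = (dQ/dP)·(P/Q) = (-76.5574) × (87.7/14522.9) = -0.4623…

-0.46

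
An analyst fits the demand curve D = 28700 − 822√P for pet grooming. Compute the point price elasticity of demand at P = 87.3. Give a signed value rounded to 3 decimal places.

-0.183

dD/dP = −822/(2√P) = -43.988. At P = 87.3, D = 21019.7.
Ed = (dD/dP)·(P/D) = (-43.988) × (87.3/21019.7) = -0.18269…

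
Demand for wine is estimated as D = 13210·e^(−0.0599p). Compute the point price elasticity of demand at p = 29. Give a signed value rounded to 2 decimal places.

dD/dp = −0.0599·D = -139.289. At p = 29, D = 2325.36.
Ed = (dD/dp)·(p/D) = (-139.289) × (29/2325.36) = -1.7371

-1.74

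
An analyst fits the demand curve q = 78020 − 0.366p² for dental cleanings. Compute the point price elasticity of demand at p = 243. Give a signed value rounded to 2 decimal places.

dq/dp = −2·0.366·p = -177.876. At p = 243, q = 56408.066.
Ed = (dq/dp)·(p/q) = (-177.876) × (243/56408.066) = -0.7662…

-0.77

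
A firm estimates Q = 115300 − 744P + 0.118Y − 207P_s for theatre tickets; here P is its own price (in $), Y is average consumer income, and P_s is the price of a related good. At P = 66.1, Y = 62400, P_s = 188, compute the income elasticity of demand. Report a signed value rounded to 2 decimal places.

At the given values, Q = 115300 − 744(66.1) + 0.118(62400) − 207(188) = 34568.8.
∂Q/∂Y = 0.118.
E = (0.118) × (62400/34568.8) = 0.2130…

0.21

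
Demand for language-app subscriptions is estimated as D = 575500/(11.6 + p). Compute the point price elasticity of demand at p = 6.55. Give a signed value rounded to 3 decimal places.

dD/dp = −575500/(11.6 + p)² = -1747. At p = 6.55, D = 31708.
Ed = (dD/dp)·(p/D) = (-1747) × (6.55/31708) = -0.36088…

-0.361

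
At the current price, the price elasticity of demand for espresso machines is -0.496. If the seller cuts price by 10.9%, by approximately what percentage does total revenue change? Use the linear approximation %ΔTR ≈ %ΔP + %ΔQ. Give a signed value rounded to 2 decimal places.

-5.49%

%ΔQ ≈ Ed × %ΔP = (-0.496) × (-10.9%) = +5.4064%
%ΔTR ≈ %ΔP + %ΔQ = (-10.9%) + (+5.4064%) = -5.4936%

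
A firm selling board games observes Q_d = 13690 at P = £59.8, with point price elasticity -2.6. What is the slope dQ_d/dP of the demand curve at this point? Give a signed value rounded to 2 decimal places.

-595.22

Ed = (dQ_d/dP)·(P/Q_d) ⇒ dQ_d/dP = Ed·Q_d/P = (-2.6)·13690/59.8 = -595.2173…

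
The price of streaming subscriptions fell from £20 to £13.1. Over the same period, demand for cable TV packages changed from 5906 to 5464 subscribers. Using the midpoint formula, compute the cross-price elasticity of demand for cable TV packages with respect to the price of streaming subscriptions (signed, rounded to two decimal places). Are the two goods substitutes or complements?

%ΔQ_{cable TV packages} = (5464 − 5906)/avg = -442/5685 = -0.077748…
%ΔP_{streaming subscriptions} = (13.1 − 20)/avg = -6.9/16.55 = -0.416918…
E_cross = (-442/5685) / (-6.9/16.55) = 0.1864…
E_cross > 0 ⇒ the goods are substitutes.

0.19; substitutes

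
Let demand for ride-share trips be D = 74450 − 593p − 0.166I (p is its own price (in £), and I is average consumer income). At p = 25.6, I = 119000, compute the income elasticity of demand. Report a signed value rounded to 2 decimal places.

-0.50

At the given values, D = 74450 − 593(25.6) − 0.166(119000) = 39515.2.
∂D/∂I = -0.166.
E = (-0.166) × (119000/39515.2) = -0.4999…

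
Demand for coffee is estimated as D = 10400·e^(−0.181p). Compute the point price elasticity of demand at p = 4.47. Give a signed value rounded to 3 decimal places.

-0.809

dD/dp = −0.181·D = -838.18. At p = 4.47, D = 4630.83.
Ed = (dD/dp)·(p/D) = (-838.18) × (4.47/4630.83) = -0.80907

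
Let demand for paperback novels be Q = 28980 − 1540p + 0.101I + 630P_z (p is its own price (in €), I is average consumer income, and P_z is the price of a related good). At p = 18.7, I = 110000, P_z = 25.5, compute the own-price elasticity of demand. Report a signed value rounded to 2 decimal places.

At the given values, Q = 28980 − 1540(18.7) + 0.101(110000) + 630(25.5) = 27357.
∂Q/∂p = −1540.
E = (-1540) × (18.7/27357) = -1.0526…

-1.05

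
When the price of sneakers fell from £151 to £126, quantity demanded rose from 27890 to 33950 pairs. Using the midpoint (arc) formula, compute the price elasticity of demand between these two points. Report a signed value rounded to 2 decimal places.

%ΔQ = (33950 − 27890) / [(27890 + 33950)/2] = 6060/30920 = 0.195989…
%ΔP = (126 − 151) / [(151 + 126)/2] = -25/138.5 = -0.180505…
Arc Ed = %ΔQ / %ΔP = (6060/30920) / (-25/138.5) = -1.0857…

-1.09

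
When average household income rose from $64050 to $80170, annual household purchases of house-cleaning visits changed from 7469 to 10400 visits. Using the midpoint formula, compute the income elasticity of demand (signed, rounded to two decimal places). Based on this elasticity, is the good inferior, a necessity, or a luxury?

%ΔQ = (10400 − 7469)/[( 7469 + 10400)/2] = 2931/8934.5 = 0.328054…
%ΔIncome = (80170 − 64050)/[( 64050 + 80170)/2] = 16120/72110 = 0.223547…
E_income = (2931/8934.5) / (16120/72110) = 1.4674…
E_income > 1 ⇒ normal good, luxury.

1.47; luxury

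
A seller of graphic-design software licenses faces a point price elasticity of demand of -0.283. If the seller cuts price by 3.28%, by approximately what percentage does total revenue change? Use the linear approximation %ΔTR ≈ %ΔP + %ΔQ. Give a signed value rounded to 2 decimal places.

%ΔQ ≈ Ed × %ΔP = (-0.283) × (-3.28%) = +0.9282%
%ΔTR ≈ %ΔP + %ΔQ = (-3.28%) + (+0.9282%) = -2.3518%

-2.35%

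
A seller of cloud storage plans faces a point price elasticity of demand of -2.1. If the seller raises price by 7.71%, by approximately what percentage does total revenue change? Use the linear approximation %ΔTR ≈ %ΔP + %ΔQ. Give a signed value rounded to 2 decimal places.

%ΔQ ≈ Ed × %ΔP = (-2.1) × (+7.71%) = -16.1910%
%ΔTR ≈ %ΔP + %ΔQ = (+7.71%) + (-16.1910%) = -8.4810%

-8.48%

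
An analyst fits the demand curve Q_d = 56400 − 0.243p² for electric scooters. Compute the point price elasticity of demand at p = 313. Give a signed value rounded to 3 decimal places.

dQ_d/dp = −2·0.243·p = -152.118. At p = 313, Q_d = 32593.533.
Ed = (dQ_d/dp)·(p/Q_d) = (-152.118) × (313/32593.533) = -1.46080…

-1.461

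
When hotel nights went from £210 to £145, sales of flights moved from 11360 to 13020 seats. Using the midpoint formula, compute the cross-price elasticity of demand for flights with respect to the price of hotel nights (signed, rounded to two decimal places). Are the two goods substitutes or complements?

-0.37; complements

%ΔQ_{flights} = (13020 − 11360)/avg = 1660/12190 = 0.136177…
%ΔP_{hotel nights} = (145 − 210)/avg = -65/177.5 = -0.366197…
E_cross = (1660/12190) / (-65/177.5) = -0.3718…
E_cross < 0 ⇒ the goods are complements.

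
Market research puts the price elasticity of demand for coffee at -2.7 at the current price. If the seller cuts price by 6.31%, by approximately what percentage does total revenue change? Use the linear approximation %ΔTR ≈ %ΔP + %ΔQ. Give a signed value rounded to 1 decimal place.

%ΔQ ≈ Ed × %ΔP = (-2.7) × (-6.31%) = +17.0370%
%ΔTR ≈ %ΔP + %ΔQ = (-6.31%) + (+17.0370%) = +10.7270%

+10.7%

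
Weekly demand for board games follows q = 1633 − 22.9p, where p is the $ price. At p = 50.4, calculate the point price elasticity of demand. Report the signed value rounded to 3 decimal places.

dq/dp = −22.9. At p = 50.4, q = 1633 − 22.9(50.4) = 478.84.
Ed = (dq/dp)·(p/q) = −22.9 × (50.4/478.84) = -2.41032…

-2.410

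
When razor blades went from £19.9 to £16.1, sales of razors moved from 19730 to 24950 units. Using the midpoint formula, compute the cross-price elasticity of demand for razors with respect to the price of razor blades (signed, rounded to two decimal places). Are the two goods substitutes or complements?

%ΔQ_{razors} = (24950 − 19730)/avg = 5220/22340 = 0.233661…
%ΔP_{razor blades} = (16.1 − 19.9)/avg = -3.8/18 = -0.211111…
E_cross = (5220/22340) / (-3.8/18) = -1.1068…
E_cross < 0 ⇒ the goods are complements.

-1.11; complements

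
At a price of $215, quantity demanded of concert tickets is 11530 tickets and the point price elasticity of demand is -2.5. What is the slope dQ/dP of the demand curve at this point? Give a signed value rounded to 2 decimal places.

-134.07

Ed = (dQ/dP)·(P/Q) ⇒ dQ/dP = Ed·Q/P = (-2.5)·11530/215 = -134.0697…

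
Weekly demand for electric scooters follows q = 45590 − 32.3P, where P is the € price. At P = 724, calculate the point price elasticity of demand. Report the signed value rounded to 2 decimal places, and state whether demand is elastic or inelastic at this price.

-1.05; elastic

dq/dP = −32.3. At P = 724, q = 45590 − 32.3(724) = 22204.8.
Ed = (dq/dP)·(P/q) = −32.3 × (724/22204.8) = -1.0531…
|Ed| = 1.05 > 1, so demand is elastic.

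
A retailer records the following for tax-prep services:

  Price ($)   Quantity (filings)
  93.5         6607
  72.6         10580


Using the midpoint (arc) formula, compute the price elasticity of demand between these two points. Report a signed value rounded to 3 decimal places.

%ΔQ = (10580 − 6607) / [(6607 + 10580)/2] = 3973/8593.5 = 0.462326…
%ΔP = (72.6 − 93.5) / [(93.5 + 72.6)/2] = -20.9/83.05 = -0.251655…
Arc Ed = %ΔQ / %ΔP = (3973/8593.5) / (-20.9/83.05) = -1.83713…

-1.837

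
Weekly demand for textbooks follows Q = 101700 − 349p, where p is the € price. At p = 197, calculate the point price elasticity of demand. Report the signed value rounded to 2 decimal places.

dQ/dp = −349. At p = 197, Q = 101700 − 349(197) = 32947.
Ed = (dQ/dp)·(p/Q) = −349 × (197/32947) = -2.0867…

-2.09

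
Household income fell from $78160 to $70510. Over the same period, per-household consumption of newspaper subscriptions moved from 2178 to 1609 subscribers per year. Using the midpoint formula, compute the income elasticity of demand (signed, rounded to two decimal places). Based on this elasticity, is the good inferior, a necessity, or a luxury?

%ΔQ = (1609 − 2178)/[( 2178 + 1609)/2] = -569/1893.5 = -0.300501…
%ΔIncome = (70510 − 78160)/[( 78160 + 70510)/2] = -7650/74335 = -0.102912…
E_income = (-569/1893.5) / (-7650/74335) = 2.9199…
E_income > 1 ⇒ normal good, luxury.

2.92; luxury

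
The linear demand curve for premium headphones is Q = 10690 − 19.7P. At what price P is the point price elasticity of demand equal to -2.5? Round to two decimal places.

Ed = −19.7P/(10690 − 19.7P). Set this equal to -2.5:
19.7P = 2.5·(10690 − 19.7P) ⇒ 19.7P(1 + 2.5) = 2.5·10690
P = 2.5·10690 / (19.7·3.5) = 387.5997…

387.60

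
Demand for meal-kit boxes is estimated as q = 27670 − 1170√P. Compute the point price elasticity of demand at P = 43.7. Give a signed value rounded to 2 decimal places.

dq/dP = −1170/(2√P) = -88.4943. At P = 43.7, q = 19935.6.
Ed = (dq/dP)·(P/q) = (-88.4943) × (43.7/19935.6) = -0.1939…

-0.19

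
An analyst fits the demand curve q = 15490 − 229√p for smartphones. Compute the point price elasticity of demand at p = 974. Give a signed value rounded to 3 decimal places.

dq/dp = −229/(2√p) = -3.66882. At p = 974, q = 8343.15.
Ed = (dq/dp)·(p/q) = (-3.66882) × (974/8343.15) = -0.42830…

-0.428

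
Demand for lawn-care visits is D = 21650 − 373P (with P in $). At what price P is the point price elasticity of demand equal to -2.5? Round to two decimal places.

41.46

Ed = −373P/(21650 − 373P). Set this equal to -2.5:
373P = 2.5·(21650 − 373P) ⇒ 373P(1 + 2.5) = 2.5·21650
P = 2.5·21650 / (373·3.5) = 41.4592…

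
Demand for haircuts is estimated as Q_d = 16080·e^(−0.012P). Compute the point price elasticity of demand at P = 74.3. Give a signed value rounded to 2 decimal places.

dQ_d/dP = −0.012·Q_d = -79.1135. At P = 74.3, Q_d = 6592.79.
Ed = (dQ_d/dP)·(P/Q_d) = (-79.1135) × (74.3/6592.79) = -0.8916

-0.89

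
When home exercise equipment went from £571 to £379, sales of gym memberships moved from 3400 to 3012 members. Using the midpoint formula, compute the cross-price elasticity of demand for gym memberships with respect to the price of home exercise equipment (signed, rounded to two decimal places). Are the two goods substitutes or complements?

%ΔQ_{gym memberships} = (3012 − 3400)/avg = -388/3206 = -0.121023…
%ΔP_{home exercise equipment} = (379 − 571)/avg = -192/475 = -0.404210…
E_cross = (-388/3206) / (-192/475) = 0.2994…
E_cross > 0 ⇒ the goods are substitutes.

0.30; substitutes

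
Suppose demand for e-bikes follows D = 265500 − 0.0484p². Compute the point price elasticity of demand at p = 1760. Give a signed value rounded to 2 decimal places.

dD/dp = −2·0.0484·p = -170.368. At p = 1760, D = 115576.16.
Ed = (dD/dp)·(p/D) = (-170.368) × (1760/115576.16) = -2.5943…

-2.59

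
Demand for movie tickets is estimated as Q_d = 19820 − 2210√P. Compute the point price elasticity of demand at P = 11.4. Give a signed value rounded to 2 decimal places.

-0.30

dQ_d/dP = −2210/(2√P) = -327.273. At P = 11.4, Q_d = 12358.2.
Ed = (dQ_d/dP)·(P/Q_d) = (-327.273) × (11.4/12358.2) = -0.3018…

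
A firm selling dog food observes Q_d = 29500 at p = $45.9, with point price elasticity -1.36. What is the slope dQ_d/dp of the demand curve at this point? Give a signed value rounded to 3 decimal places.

Ed = (dQ_d/dp)·(p/Q_d) ⇒ dQ_d/dp = Ed·Q_d/p = (-1.36)·29500/45.9 = -874.07407…

-874.074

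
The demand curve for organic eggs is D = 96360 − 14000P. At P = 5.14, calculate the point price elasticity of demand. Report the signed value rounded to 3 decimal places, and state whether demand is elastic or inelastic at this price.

-2.949; elastic

dD/dP = −14000. At P = 5.14, D = 96360 − 14000(5.14) = 24400.
Ed = (dD/dP)·(P/D) = −14000 × (5.14/24400) = -2.94918…
|Ed| = 2.949 > 1, so demand is elastic.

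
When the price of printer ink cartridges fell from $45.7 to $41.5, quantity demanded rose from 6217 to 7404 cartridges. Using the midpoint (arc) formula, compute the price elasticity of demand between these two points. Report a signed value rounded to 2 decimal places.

%ΔQ = (7404 − 6217) / [(6217 + 7404)/2] = 1187/6810.5 = 0.174289…
%ΔP = (41.5 − 45.7) / [(45.7 + 41.5)/2] = -4.2/43.6 = -0.096330…
Arc Ed = %ΔQ / %ΔP = (1187/6810.5) / (-4.2/43.6) = -1.8092…

-1.81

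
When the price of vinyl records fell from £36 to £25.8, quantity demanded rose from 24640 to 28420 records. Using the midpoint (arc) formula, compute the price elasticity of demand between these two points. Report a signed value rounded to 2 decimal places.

%ΔQ = (28420 − 24640) / [(24640 + 28420)/2] = 3780/26530 = 0.142480…
%ΔP = (25.8 − 36) / [(36 + 25.8)/2] = -10.2/30.9 = -0.330097…
Arc Ed = %ΔQ / %ΔP = (3780/26530) / (-10.2/30.9) = -0.4316…

-0.43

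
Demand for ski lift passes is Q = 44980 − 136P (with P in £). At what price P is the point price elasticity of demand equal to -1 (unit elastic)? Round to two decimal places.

Ed = −136P/(44980 − 136P). Set this equal to -1:
136P = 1·(44980 − 136P) ⇒ 136P(1 + 1) = 1·44980
P = 1·44980 / (136·2) = 165.3676…

165.37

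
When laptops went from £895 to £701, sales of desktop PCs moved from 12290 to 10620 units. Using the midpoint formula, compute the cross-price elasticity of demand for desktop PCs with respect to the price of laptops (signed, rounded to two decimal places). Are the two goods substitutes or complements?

%ΔQ_{desktop PCs} = (10620 − 12290)/avg = -1670/11455 = -0.145787…
%ΔP_{laptops} = (701 − 895)/avg = -194/798 = -0.243107…
E_cross = (-1670/11455) / (-194/798) = 0.5996…
E_cross > 0 ⇒ the goods are substitutes.

0.60; substitutes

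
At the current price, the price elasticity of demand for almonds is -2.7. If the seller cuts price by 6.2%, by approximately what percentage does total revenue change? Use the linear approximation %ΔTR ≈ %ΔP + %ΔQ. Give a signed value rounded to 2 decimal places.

+10.54%

%ΔQ ≈ Ed × %ΔP = (-2.7) × (-6.2%) = +16.7400%
%ΔTR ≈ %ΔP + %ΔQ = (-6.2%) + (+16.7400%) = +10.5400%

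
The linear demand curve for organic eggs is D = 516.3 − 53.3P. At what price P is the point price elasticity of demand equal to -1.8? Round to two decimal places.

6.23

Ed = −53.3P/(516.3 − 53.3P). Set this equal to -1.8:
53.3P = 1.8·(516.3 − 53.3P) ⇒ 53.3P(1 + 1.8) = 1.8·516.3
P = 1.8·516.3 / (53.3·2.8) = 6.2271…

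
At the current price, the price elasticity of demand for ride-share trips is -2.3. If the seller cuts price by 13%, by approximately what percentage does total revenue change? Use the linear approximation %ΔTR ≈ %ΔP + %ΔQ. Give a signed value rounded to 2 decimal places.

+16.90%

%ΔQ ≈ Ed × %ΔP = (-2.3) × (-13%) = +29.9000%
%ΔTR ≈ %ΔP + %ΔQ = (-13%) + (+29.9000%) = +16.9000%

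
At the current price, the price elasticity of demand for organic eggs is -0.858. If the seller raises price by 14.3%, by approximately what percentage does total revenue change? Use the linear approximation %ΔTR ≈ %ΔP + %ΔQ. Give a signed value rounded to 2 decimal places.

%ΔQ ≈ Ed × %ΔP = (-0.858) × (+14.3%) = -12.2694%
%ΔTR ≈ %ΔP + %ΔQ = (+14.3%) + (-12.2694%) = +2.0306%

+2.03%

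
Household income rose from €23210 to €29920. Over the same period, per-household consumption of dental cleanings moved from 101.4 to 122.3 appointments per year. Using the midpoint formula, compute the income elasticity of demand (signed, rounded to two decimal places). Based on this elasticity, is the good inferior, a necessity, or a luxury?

0.74; necessity

%ΔQ = (122.3 − 101.4)/[( 101.4 + 122.3)/2] = 20.9/111.85 = 0.186857…
%ΔIncome = (29920 − 23210)/[( 23210 + 29920)/2] = 6710/26565 = 0.252587…
E_income = (20.9/111.85) / (6710/26565) = 0.7397…
0 < E_income < 1 ⇒ normal good, necessity.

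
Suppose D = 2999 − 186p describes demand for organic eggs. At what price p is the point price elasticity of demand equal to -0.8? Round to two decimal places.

7.17

Ed = −186p/(2999 − 186p). Set this equal to -0.8:
186p = 0.8·(2999 − 186p) ⇒ 186p(1 + 0.8) = 0.8·2999
p = 0.8·2999 / (186·1.8) = 7.1660…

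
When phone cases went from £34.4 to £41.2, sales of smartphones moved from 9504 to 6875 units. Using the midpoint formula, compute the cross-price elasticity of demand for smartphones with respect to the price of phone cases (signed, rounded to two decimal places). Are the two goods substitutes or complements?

%ΔQ_{smartphones} = (6875 − 9504)/avg = -2629/8189.5 = -0.321020…
%ΔP_{phone cases} = (41.2 − 34.4)/avg = 6.8/37.8 = 0.179894…
E_cross = (-2629/8189.5) / (6.8/37.8) = -1.7844…
E_cross < 0 ⇒ the goods are complements.

-1.78; complements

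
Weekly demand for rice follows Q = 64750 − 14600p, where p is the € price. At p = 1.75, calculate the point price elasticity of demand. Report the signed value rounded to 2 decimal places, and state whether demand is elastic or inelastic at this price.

dQ/dp = −14600. At p = 1.75, Q = 64750 − 14600(1.75) = 39200.
Ed = (dQ/dp)·(p/Q) = −14600 × (1.75/39200) = -0.6517…
|Ed| = 0.65 < 1, so demand is inelastic.

-0.65; inelastic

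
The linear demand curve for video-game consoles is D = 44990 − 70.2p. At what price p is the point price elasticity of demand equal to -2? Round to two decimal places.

427.26

Ed = −70.2p/(44990 − 70.2p). Set this equal to -2:
70.2p = 2·(44990 − 70.2p) ⇒ 70.2p(1 + 2) = 2·44990
p = 2·44990 / (70.2·3) = 427.2554…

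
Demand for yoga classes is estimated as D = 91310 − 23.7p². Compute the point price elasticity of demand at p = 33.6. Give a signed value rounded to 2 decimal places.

-0.83

dD/dp = −2·23.7·p = -1592.64. At p = 33.6, D = 64553.648.
Ed = (dD/dp)·(p/D) = (-1592.64) × (33.6/64553.648) = -0.8289…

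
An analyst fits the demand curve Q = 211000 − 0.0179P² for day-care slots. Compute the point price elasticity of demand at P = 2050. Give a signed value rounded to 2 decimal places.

dQ/dP = −2·0.0179·P = -73.39. At P = 2050, Q = 135775.25.
Ed = (dQ/dP)·(P/Q) = (-73.39) × (2050/135775.25) = -1.1080…

-1.11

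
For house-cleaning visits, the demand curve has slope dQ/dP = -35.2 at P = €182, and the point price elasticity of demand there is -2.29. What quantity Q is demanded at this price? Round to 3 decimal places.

2797.555

Ed = (dQ/dP)·(P/Q) ⇒ Q = (dQ/dP)·P/Ed = (-35.2)·182/(-2.29) = 2797.55458…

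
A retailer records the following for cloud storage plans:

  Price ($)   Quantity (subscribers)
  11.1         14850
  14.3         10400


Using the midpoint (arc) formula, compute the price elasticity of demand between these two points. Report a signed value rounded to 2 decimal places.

%ΔQ = (10400 − 14850) / [(14850 + 10400)/2] = -4450/12625 = -0.352475…
%ΔP = (14.3 − 11.1) / [(11.1 + 14.3)/2] = 3.2/12.7 = 0.251968…
Arc Ed = %ΔQ / %ΔP = (-4450/12625) / (3.2/12.7) = -1.3988…

-1.40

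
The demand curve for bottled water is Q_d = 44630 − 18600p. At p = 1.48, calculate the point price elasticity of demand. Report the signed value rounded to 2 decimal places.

dQ_d/dp = −18600. At p = 1.48, Q_d = 44630 − 18600(1.48) = 17102.
Ed = (dQ_d/dp)·(p/Q_d) = −18600 × (1.48/17102) = -1.6096…

-1.61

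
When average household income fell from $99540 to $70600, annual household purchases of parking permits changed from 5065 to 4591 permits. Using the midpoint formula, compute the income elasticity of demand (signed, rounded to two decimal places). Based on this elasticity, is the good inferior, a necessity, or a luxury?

%ΔQ = (4591 − 5065)/[( 5065 + 4591)/2] = -474/4828 = -0.098177…
%ΔIncome = (70600 − 99540)/[( 99540 + 70600)/2] = -28940/85070 = -0.340190…
E_income = (-474/4828) / (-28940/85070) = 0.2885…
0 < E_income < 1 ⇒ normal good, necessity.

0.29; necessity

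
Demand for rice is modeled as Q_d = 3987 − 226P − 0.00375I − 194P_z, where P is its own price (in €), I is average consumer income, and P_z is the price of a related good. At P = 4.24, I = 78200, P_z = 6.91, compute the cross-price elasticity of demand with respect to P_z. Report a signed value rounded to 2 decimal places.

-0.96

At the given values, Q_d = 3987 − 226(4.24) − 0.00375(78200) − 194(6.91) = 1394.97.
∂Q_d/∂P_z = -194.
E = (-194) × (6.91/1394.97) = -0.9609…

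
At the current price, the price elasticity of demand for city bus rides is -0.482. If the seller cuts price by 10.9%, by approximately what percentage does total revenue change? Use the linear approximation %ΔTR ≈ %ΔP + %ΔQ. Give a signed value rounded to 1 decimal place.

-5.6%

%ΔQ ≈ Ed × %ΔP = (-0.482) × (-10.9%) = +5.2538%
%ΔTR ≈ %ΔP + %ΔQ = (-10.9%) + (+5.2538%) = -5.6462%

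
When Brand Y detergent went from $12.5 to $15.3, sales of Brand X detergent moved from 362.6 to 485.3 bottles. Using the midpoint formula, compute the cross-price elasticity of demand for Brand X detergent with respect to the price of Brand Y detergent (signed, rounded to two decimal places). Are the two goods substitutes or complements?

%ΔQ_{Brand X detergent} = (485.3 − 362.6)/avg = 122.7/423.95 = 0.289420…
%ΔP_{Brand Y detergent} = (15.3 − 12.5)/avg = 2.8/13.9 = 0.201438…
E_cross = (122.7/423.95) / (2.8/13.9) = 1.4367…
E_cross > 0 ⇒ the goods are substitutes.

1.44; substitutes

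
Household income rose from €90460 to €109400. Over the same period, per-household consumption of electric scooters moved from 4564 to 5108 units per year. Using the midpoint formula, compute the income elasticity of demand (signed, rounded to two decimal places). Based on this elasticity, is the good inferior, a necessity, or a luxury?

%ΔQ = (5108 − 4564)/[( 4564 + 5108)/2] = 544/4836 = 0.112489…
%ΔIncome = (109400 − 90460)/[( 90460 + 109400)/2] = 18940/99930 = 0.189532…
E_income = (544/4836) / (18940/99930) = 0.5935…
0 < E_income < 1 ⇒ normal good, necessity.

0.59; necessity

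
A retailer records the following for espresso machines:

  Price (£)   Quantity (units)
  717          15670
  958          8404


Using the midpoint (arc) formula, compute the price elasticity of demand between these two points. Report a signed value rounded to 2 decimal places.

%ΔQ = (8404 − 15670) / [(15670 + 8404)/2] = -7266/12037 = -0.603638…
%ΔP = (958 − 717) / [(717 + 958)/2] = 241/837.5 = 0.287761…
Arc Ed = %ΔQ / %ΔP = (-7266/12037) / (241/837.5) = -2.0977…

-2.10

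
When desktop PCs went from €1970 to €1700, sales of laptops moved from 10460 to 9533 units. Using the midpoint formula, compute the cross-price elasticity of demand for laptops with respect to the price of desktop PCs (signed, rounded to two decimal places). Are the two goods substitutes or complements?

%ΔQ_{laptops} = (9533 − 10460)/avg = -927/9996.5 = -0.092732…
%ΔP_{desktop PCs} = (1700 − 1970)/avg = -270/1835 = -0.147138…
E_cross = (-927/9996.5) / (-270/1835) = 0.6302…
E_cross > 0 ⇒ the goods are substitutes.

0.63; substitutes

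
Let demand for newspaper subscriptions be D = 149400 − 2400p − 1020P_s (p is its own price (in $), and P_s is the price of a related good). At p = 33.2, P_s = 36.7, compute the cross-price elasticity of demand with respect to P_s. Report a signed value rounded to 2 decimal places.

-1.16

At the given values, D = 149400 − 2400(33.2) − 1020(36.7) = 32286.
∂D/∂P_s = -1020.
E = (-1020) × (36.7/32286) = -1.1594…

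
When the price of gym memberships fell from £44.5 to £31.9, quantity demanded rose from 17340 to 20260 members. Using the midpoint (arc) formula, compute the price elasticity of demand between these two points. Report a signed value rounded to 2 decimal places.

%ΔQ = (20260 − 17340) / [(17340 + 20260)/2] = 2920/18800 = 0.155319…
%ΔP = (31.9 − 44.5) / [(44.5 + 31.9)/2] = -12.6/38.2 = -0.329842…
Arc Ed = %ΔQ / %ΔP = (2920/18800) / (-12.6/38.2) = -0.4708…

-0.47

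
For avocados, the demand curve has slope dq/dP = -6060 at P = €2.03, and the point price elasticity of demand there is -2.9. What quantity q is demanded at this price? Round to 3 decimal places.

Ed = (dq/dP)·(P/q) ⇒ q = (dq/dP)·P/Ed = (-6060)·2.03/(-2.9) = 4242

4242.000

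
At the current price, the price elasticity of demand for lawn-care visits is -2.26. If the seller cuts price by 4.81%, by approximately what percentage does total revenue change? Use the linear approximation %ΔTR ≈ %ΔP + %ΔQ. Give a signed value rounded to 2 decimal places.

%ΔQ ≈ Ed × %ΔP = (-2.26) × (-4.81%) = +10.8706%
%ΔTR ≈ %ΔP + %ΔQ = (-4.81%) + (+10.8706%) = +6.0606%

+6.06%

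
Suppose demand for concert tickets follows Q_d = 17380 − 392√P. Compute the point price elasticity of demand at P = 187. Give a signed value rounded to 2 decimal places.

dQ_d/dP = −392/(2√P) = -14.3329. At P = 187, Q_d = 12019.5.
Ed = (dQ_d/dP)·(P/Q_d) = (-14.3329) × (187/12019.5) = -0.2229…

-0.22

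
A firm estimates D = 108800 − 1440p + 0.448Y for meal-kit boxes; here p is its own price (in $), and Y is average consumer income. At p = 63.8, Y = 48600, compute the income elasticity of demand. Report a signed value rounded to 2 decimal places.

At the given values, D = 108800 − 1440(63.8) + 0.448(48600) = 38700.8.
∂D/∂Y = 0.448.
E = (0.448) × (48600/38700.8) = 0.5625…

0.56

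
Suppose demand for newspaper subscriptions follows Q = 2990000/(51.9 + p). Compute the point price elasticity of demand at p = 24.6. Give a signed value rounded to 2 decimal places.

dQ/dp = −2990000/(51.9 + p)² = -510.915. At p = 24.6, Q = 39085.
Ed = (dQ/dp)·(p/Q) = (-510.915) × (24.6/39085) = -0.3215…

-0.32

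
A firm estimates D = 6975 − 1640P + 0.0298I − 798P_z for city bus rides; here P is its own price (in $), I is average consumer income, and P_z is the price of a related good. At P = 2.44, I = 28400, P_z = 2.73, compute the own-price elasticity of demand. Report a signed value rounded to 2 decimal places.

-2.44

At the given values, D = 6975 − 1640(2.44) + 0.0298(28400) − 798(2.73) = 1641.18.
∂D/∂P = −1640.
E = (-1640) × (2.44/1641.18) = -2.4382…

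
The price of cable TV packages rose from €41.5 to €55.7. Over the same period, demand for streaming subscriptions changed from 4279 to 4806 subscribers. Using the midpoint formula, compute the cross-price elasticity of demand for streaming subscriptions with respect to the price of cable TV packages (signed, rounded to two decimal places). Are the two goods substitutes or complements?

%ΔQ_{streaming subscriptions} = (4806 − 4279)/avg = 527/4542.5 = 0.116015…
%ΔP_{cable TV packages} = (55.7 − 41.5)/avg = 14.2/48.6 = 0.292181…
E_cross = (527/4542.5) / (14.2/48.6) = 0.3970…
E_cross > 0 ⇒ the goods are substitutes.

0.40; substitutes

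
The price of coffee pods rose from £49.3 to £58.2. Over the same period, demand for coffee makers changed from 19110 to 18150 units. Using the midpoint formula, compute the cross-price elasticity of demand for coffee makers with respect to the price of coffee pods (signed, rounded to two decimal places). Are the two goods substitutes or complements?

-0.31; complements

%ΔQ_{coffee makers} = (18150 − 19110)/avg = -960/18630 = -0.051529…
%ΔP_{coffee pods} = (58.2 − 49.3)/avg = 8.9/53.75 = 0.165581…
E_cross = (-960/18630) / (8.9/53.75) = -0.3112…
E_cross < 0 ⇒ the goods are complements.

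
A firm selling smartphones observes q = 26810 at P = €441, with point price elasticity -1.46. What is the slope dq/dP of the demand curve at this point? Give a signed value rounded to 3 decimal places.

Ed = (dq/dP)·(P/q) ⇒ dq/dP = Ed·q/P = (-1.46)·26810/441 = -88.75873…

-88.759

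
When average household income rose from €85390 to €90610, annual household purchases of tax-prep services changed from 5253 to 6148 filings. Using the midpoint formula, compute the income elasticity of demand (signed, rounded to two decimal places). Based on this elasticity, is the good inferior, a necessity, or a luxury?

2.65; luxury

%ΔQ = (6148 − 5253)/[( 5253 + 6148)/2] = 895/5700.5 = 0.157003…
%ΔIncome = (90610 − 85390)/[( 85390 + 90610)/2] = 5220/88000 = 0.059318…
E_income = (895/5700.5) / (5220/88000) = 2.6468…
E_income > 1 ⇒ normal good, luxury.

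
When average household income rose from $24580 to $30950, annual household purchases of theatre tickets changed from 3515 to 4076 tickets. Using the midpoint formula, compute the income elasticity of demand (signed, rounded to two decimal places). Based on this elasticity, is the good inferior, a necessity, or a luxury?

0.64; necessity

%ΔQ = (4076 − 3515)/[( 3515 + 4076)/2] = 561/3795.5 = 0.147806…
%ΔIncome = (30950 − 24580)/[( 24580 + 30950)/2] = 6370/27765 = 0.229425…
E_income = (561/3795.5) / (6370/27765) = 0.6442…
0 < E_income < 1 ⇒ normal good, necessity.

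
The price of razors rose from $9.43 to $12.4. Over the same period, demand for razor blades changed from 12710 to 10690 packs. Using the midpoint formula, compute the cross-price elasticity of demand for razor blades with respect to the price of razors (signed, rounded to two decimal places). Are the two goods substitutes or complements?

-0.63; complements

%ΔQ_{razor blades} = (10690 − 12710)/avg = -2020/11700 = -0.172649…
%ΔP_{razors} = (12.4 − 9.43)/avg = 2.97/10.915 = 0.272102…
E_cross = (-2020/11700) / (2.97/10.915) = -0.6345…
E_cross < 0 ⇒ the goods are complements.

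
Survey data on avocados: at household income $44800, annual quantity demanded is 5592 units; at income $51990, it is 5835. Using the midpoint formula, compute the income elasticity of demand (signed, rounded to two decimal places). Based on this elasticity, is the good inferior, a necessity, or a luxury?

0.29; necessity

%ΔQ = (5835 − 5592)/[( 5592 + 5835)/2] = 243/5713.5 = 0.042530…
%ΔIncome = (51990 − 44800)/[( 44800 + 51990)/2] = 7190/48395 = 0.148569…
E_income = (243/5713.5) / (7190/48395) = 0.2862…
0 < E_income < 1 ⇒ normal good, necessity.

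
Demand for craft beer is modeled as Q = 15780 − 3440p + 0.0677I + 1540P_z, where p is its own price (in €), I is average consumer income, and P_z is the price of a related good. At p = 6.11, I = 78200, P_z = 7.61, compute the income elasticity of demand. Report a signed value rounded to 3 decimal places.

0.450

At the given values, Q = 15780 − 3440(6.11) + 0.0677(78200) + 1540(7.61) = 11775.14.
∂Q/∂I = 0.0677.
E = (0.0677) × (78200/11775.14) = 0.44960…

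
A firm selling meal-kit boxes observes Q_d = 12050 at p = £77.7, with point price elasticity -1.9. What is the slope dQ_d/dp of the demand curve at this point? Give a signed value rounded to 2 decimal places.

-294.66

Ed = (dQ_d/dp)·(p/Q_d) ⇒ dQ_d/dp = Ed·Q_d/p = (-1.9)·12050/77.7 = -294.6589…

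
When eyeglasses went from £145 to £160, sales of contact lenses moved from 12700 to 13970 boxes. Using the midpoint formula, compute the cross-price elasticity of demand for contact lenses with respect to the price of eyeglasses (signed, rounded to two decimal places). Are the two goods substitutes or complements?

%ΔQ_{contact lenses} = (13970 − 12700)/avg = 1270/13335 = 0.095238…
%ΔP_{eyeglasses} = (160 − 145)/avg = 15/152.5 = 0.098360…
E_cross = (1270/13335) / (15/152.5) = 0.9682…
E_cross > 0 ⇒ the goods are substitutes.

0.97; substitutes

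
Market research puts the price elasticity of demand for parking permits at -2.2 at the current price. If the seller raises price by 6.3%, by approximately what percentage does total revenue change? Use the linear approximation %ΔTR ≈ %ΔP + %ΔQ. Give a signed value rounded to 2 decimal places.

%ΔQ ≈ Ed × %ΔP = (-2.2) × (+6.3%) = -13.8600%
%ΔTR ≈ %ΔP + %ΔQ = (+6.3%) + (-13.8600%) = -7.5600%

-7.56%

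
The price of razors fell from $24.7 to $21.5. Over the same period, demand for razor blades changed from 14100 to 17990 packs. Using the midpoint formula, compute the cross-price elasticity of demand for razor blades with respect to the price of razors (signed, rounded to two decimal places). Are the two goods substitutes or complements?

-1.75; complements

%ΔQ_{razor blades} = (17990 − 14100)/avg = 3890/16045 = 0.242443…
%ΔP_{razors} = (21.5 − 24.7)/avg = -3.2/23.1 = -0.138528…
E_cross = (3890/16045) / (-3.2/23.1) = -1.7501…
E_cross < 0 ⇒ the goods are complements.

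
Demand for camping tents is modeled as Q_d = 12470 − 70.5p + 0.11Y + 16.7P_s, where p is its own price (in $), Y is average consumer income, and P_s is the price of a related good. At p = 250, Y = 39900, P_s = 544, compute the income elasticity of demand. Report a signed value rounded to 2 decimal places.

0.53

At the given values, Q_d = 12470 − 70.5(250) + 0.11(39900) + 16.7(544) = 8318.8.
∂Q_d/∂Y = 0.11.
E = (0.11) × (39900/8318.8) = 0.5276…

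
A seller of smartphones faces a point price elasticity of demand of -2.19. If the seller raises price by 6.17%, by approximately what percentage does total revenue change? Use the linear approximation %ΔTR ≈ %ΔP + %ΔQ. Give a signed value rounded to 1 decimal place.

%ΔQ ≈ Ed × %ΔP = (-2.19) × (+6.17%) = -13.5123%
%ΔTR ≈ %ΔP + %ΔQ = (+6.17%) + (-13.5123%) = -7.3423%

-7.3%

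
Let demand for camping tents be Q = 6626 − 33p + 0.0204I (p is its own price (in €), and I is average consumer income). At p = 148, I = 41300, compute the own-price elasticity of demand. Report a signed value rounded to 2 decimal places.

-1.89

At the given values, Q = 6626 − 33(148) + 0.0204(41300) = 2584.52.
∂Q/∂p = −33.
E = (-33) × (148/2584.52) = -1.8897…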